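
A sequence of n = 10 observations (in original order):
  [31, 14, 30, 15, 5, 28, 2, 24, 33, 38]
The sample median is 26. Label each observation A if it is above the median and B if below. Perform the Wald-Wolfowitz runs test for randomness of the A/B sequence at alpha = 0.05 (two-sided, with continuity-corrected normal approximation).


Step 1: Compute median = 26; label A = above, B = below.
Labels in order: ABABBABBAA  (n_A = 5, n_B = 5)
Step 2: Count runs R = 7.
Step 3: Under H0 (random ordering), E[R] = 2*n_A*n_B/(n_A+n_B) + 1 = 2*5*5/10 + 1 = 6.0000.
        Var[R] = 2*n_A*n_B*(2*n_A*n_B - n_A - n_B) / ((n_A+n_B)^2 * (n_A+n_B-1)) = 2000/900 = 2.2222.
        SD[R] = 1.4907.
Step 4: Continuity-corrected z = (R - 0.5 - E[R]) / SD[R] = (7 - 0.5 - 6.0000) / 1.4907 = 0.3354.
Step 5: Two-sided p-value via normal approximation = 2*(1 - Phi(|z|)) = 0.737316.
Step 6: alpha = 0.05. fail to reject H0.

R = 7, z = 0.3354, p = 0.737316, fail to reject H0.


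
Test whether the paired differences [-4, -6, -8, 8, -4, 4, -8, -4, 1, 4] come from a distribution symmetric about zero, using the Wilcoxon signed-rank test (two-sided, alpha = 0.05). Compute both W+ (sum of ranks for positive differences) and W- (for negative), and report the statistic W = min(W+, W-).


Step 1: Drop any zero differences (none here) and take |d_i|.
|d| = [4, 6, 8, 8, 4, 4, 8, 4, 1, 4]
Step 2: Midrank |d_i| (ties get averaged ranks).
ranks: |4|->4, |6|->7, |8|->9, |8|->9, |4|->4, |4|->4, |8|->9, |4|->4, |1|->1, |4|->4
Step 3: Attach original signs; sum ranks with positive sign and with negative sign.
W+ = 9 + 4 + 1 + 4 = 18
W- = 4 + 7 + 9 + 4 + 9 + 4 = 37
(Check: W+ + W- = 55 should equal n(n+1)/2 = 55.)
Step 4: Test statistic W = min(W+, W-) = 18.
Step 5: Ties in |d|, so use the tie-corrected normal approximation.
        E[W] = n(n+1)/4 = 10*11/4 = 27.5.
        Tie groups: |d|=4 (t=5), |d|=8 (t=3); sum(t^3 - t) = 144.
        Var[W] = n(n+1)(2n+1)/24 - sum(t^3-t)/48 = 2310/24 - 144/48 = 93.25.
        z = (W - E[W]) / sqrt(Var[W]) = (18 - 27.5) / 9.6566 = -0.9838.
        Two-sided p = 2*Phi(z) = 0.325222.
Step 6: alpha = 0.05. fail to reject H0.

W+ = 18, W- = 37, W = min = 18, p = 0.325222, fail to reject H0.


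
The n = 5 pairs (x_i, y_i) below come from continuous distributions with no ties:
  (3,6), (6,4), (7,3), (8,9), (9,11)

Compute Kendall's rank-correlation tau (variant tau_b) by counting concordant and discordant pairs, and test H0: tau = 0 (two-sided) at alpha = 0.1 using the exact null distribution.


Step 1: Enumerate the 10 unordered pairs (i,j) with i<j and classify each by sign(x_j-x_i) * sign(y_j-y_i).
  (1,2):dx=+3,dy=-2->D; (1,3):dx=+4,dy=-3->D; (1,4):dx=+5,dy=+3->C; (1,5):dx=+6,dy=+5->C
  (2,3):dx=+1,dy=-1->D; (2,4):dx=+2,dy=+5->C; (2,5):dx=+3,dy=+7->C; (3,4):dx=+1,dy=+6->C
  (3,5):dx=+2,dy=+8->C; (4,5):dx=+1,dy=+2->C
Step 2: C = 7, D = 3, total pairs = 10.
Step 3: tau = (C - D)/(n(n-1)/2) = (7 - 3)/10 = 0.400000.
Step 4: Exact two-sided p-value (enumerate n! = 120 permutations of y under H0): p = 0.483333.
Step 5: alpha = 0.1. fail to reject H0.

tau_b = 0.4000 (C=7, D=3), p = 0.483333, fail to reject H0.


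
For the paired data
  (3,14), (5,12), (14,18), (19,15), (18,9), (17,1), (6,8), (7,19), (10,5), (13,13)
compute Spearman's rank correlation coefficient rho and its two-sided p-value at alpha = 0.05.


Step 1: Rank x and y separately (midranks; no ties here).
rank(x): 3->1, 5->2, 14->7, 19->10, 18->9, 17->8, 6->3, 7->4, 10->5, 13->6
rank(y): 14->7, 12->5, 18->9, 15->8, 9->4, 1->1, 8->3, 19->10, 5->2, 13->6
Step 2: d_i = R_x(i) - R_y(i); compute d_i^2.
  (1-7)^2=36, (2-5)^2=9, (7-9)^2=4, (10-8)^2=4, (9-4)^2=25, (8-1)^2=49, (3-3)^2=0, (4-10)^2=36, (5-2)^2=9, (6-6)^2=0
sum(d^2) = 172.
Step 3: rho = 1 - 6*172 / (10*(10^2 - 1)) = 1 - 1032/990 = -0.042424.
Step 4: Under H0, t = rho * sqrt((n-2)/(1-rho^2)) = -0.1201 ~ t(8).
Step 5: Two-sided p-value from the t-distribution with 8 df = 0.907364.
Step 6: alpha = 0.05. fail to reject H0.

rho = -0.0424, p = 0.907364, fail to reject H0 at alpha = 0.05.


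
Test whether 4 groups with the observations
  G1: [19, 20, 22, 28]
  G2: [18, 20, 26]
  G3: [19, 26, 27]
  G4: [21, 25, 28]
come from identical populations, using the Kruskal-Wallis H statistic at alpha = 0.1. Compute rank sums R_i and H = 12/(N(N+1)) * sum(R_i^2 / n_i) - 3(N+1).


Step 1: Combine all N = 13 observations and assign midranks.
sorted (value, group, rank): (18,G2,1), (19,G1,2.5), (19,G3,2.5), (20,G1,4.5), (20,G2,4.5), (21,G4,6), (22,G1,7), (25,G4,8), (26,G2,9.5), (26,G3,9.5), (27,G3,11), (28,G1,12.5), (28,G4,12.5)
Step 2: Sum ranks within each group.
R_1 = 26.5 (n_1 = 4)
R_2 = 15 (n_2 = 3)
R_3 = 23 (n_3 = 3)
R_4 = 26.5 (n_4 = 3)
Step 3: H = 12/(N(N+1)) * sum(R_i^2/n_i) - 3(N+1)
     = 12/(13*14) * (26.5^2/4 + 15^2/3 + 23^2/3 + 26.5^2/3) - 3*14
     = 0.065934 * 660.979 - 42
     = 1.581044.
Step 4: Ties present; correction factor C = 1 - 24/(13^3 - 13) = 0.989011. Corrected H = 1.581044 / 0.989011 = 1.598611.
Step 5: Under H0, H ~ chi^2(3); p-value = 0.659705.
Step 6: alpha = 0.1. fail to reject H0.

H = 1.5986, df = 3, p = 0.659705, fail to reject H0.


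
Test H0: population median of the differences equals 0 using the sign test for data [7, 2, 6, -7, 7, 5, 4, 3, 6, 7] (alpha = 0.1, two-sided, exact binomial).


Step 1: Discard zero differences. Original n = 10; n_eff = number of nonzero differences = 10.
Nonzero differences (with sign): +7, +2, +6, -7, +7, +5, +4, +3, +6, +7
Step 2: Count signs: positive = 9, negative = 1.
Step 3: Under H0: P(positive) = 0.5, so the number of positives S ~ Bin(10, 0.5).
Step 4: Two-sided exact p-value = sum of Bin(10,0.5) probabilities at or below the observed probability = 0.021484.
Step 5: alpha = 0.1. reject H0.

n_eff = 10, pos = 9, neg = 1, p = 0.021484, reject H0.


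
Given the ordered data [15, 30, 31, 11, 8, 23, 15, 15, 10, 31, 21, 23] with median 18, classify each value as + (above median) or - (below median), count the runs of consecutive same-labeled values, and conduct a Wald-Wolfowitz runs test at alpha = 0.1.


Step 1: Compute median = 18; label A = above, B = below.
Labels in order: BAABBABBBAAA  (n_A = 6, n_B = 6)
Step 2: Count runs R = 6.
Step 3: Under H0 (random ordering), E[R] = 2*n_A*n_B/(n_A+n_B) + 1 = 2*6*6/12 + 1 = 7.0000.
        Var[R] = 2*n_A*n_B*(2*n_A*n_B - n_A - n_B) / ((n_A+n_B)^2 * (n_A+n_B-1)) = 4320/1584 = 2.7273.
        SD[R] = 1.6514.
Step 4: Continuity-corrected z = (R + 0.5 - E[R]) / SD[R] = (6 + 0.5 - 7.0000) / 1.6514 = -0.3028.
Step 5: Two-sided p-value via normal approximation = 2*(1 - Phi(|z|)) = 0.762069.
Step 6: alpha = 0.1. fail to reject H0.

R = 6, z = -0.3028, p = 0.762069, fail to reject H0.


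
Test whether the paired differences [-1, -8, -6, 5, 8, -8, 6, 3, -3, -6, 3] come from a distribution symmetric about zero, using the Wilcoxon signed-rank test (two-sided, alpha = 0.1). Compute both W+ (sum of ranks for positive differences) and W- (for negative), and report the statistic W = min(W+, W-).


Step 1: Drop any zero differences (none here) and take |d_i|.
|d| = [1, 8, 6, 5, 8, 8, 6, 3, 3, 6, 3]
Step 2: Midrank |d_i| (ties get averaged ranks).
ranks: |1|->1, |8|->10, |6|->7, |5|->5, |8|->10, |8|->10, |6|->7, |3|->3, |3|->3, |6|->7, |3|->3
Step 3: Attach original signs; sum ranks with positive sign and with negative sign.
W+ = 5 + 10 + 7 + 3 + 3 = 28
W- = 1 + 10 + 7 + 10 + 3 + 7 = 38
(Check: W+ + W- = 66 should equal n(n+1)/2 = 66.)
Step 4: Test statistic W = min(W+, W-) = 28.
Step 5: Ties in |d|, so use the tie-corrected normal approximation.
        E[W] = n(n+1)/4 = 11*12/4 = 33.
        Tie groups: |d|=3 (t=3), |d|=6 (t=3), |d|=8 (t=3); sum(t^3 - t) = 72.
        Var[W] = n(n+1)(2n+1)/24 - sum(t^3-t)/48 = 3036/24 - 72/48 = 125.
        z = (W - E[W]) / sqrt(Var[W]) = (28 - 33) / 11.1803 = -0.4472.
        Two-sided p = 2*Phi(z) = 0.654721.
Step 6: alpha = 0.1. fail to reject H0.

W+ = 28, W- = 38, W = min = 28, p = 0.654721, fail to reject H0.


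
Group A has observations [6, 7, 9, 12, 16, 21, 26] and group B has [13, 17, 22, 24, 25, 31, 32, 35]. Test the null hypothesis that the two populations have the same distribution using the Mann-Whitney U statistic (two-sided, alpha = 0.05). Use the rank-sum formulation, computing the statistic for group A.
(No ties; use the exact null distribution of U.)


Step 1: Combine and sort all 15 observations; assign midranks.
sorted (value, group): (6,X), (7,X), (9,X), (12,X), (13,Y), (16,X), (17,Y), (21,X), (22,Y), (24,Y), (25,Y), (26,X), (31,Y), (32,Y), (35,Y)
ranks: 6->1, 7->2, 9->3, 12->4, 13->5, 16->6, 17->7, 21->8, 22->9, 24->10, 25->11, 26->12, 31->13, 32->14, 35->15
Step 2: Rank sum for X: R1 = 1 + 2 + 3 + 4 + 6 + 8 + 12 = 36.
Step 3: U_X = R1 - n1(n1+1)/2 = 36 - 7*8/2 = 36 - 28 = 8.
       U_Y = n1*n2 - U_X = 56 - 8 = 48.
Step 4: No ties, so the exact null distribution of U (based on enumerating the C(15,7) = 6435 equally likely rank assignments) gives the two-sided p-value.
Step 5: p-value = 0.020513; compare to alpha = 0.05. reject H0.

U_X = 8, p = 0.020513, reject H0 at alpha = 0.05.


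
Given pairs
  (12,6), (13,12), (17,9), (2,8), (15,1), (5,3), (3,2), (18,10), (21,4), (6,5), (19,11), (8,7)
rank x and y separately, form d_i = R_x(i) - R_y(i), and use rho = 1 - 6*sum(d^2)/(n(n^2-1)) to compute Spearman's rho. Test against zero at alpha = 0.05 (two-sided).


Step 1: Rank x and y separately (midranks; no ties here).
rank(x): 12->6, 13->7, 17->9, 2->1, 15->8, 5->3, 3->2, 18->10, 21->12, 6->4, 19->11, 8->5
rank(y): 6->6, 12->12, 9->9, 8->8, 1->1, 3->3, 2->2, 10->10, 4->4, 5->5, 11->11, 7->7
Step 2: d_i = R_x(i) - R_y(i); compute d_i^2.
  (6-6)^2=0, (7-12)^2=25, (9-9)^2=0, (1-8)^2=49, (8-1)^2=49, (3-3)^2=0, (2-2)^2=0, (10-10)^2=0, (12-4)^2=64, (4-5)^2=1, (11-11)^2=0, (5-7)^2=4
sum(d^2) = 192.
Step 3: rho = 1 - 6*192 / (12*(12^2 - 1)) = 1 - 1152/1716 = 0.328671.
Step 4: Under H0, t = rho * sqrt((n-2)/(1-rho^2)) = 1.1005 ~ t(10).
Step 5: Two-sided p-value from the t-distribution with 10 df = 0.296904.
Step 6: alpha = 0.05. fail to reject H0.

rho = 0.3287, p = 0.296904, fail to reject H0 at alpha = 0.05.


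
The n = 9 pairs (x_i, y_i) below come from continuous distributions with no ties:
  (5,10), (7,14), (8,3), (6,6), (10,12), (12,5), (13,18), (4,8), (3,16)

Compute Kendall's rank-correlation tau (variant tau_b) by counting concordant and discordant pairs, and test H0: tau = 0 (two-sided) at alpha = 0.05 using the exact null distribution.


Step 1: Enumerate the 36 unordered pairs (i,j) with i<j and classify each by sign(x_j-x_i) * sign(y_j-y_i).
  (1,2):dx=+2,dy=+4->C; (1,3):dx=+3,dy=-7->D; (1,4):dx=+1,dy=-4->D; (1,5):dx=+5,dy=+2->C
  (1,6):dx=+7,dy=-5->D; (1,7):dx=+8,dy=+8->C; (1,8):dx=-1,dy=-2->C; (1,9):dx=-2,dy=+6->D
  (2,3):dx=+1,dy=-11->D; (2,4):dx=-1,dy=-8->C; (2,5):dx=+3,dy=-2->D; (2,6):dx=+5,dy=-9->D
  (2,7):dx=+6,dy=+4->C; (2,8):dx=-3,dy=-6->C; (2,9):dx=-4,dy=+2->D; (3,4):dx=-2,dy=+3->D
  (3,5):dx=+2,dy=+9->C; (3,6):dx=+4,dy=+2->C; (3,7):dx=+5,dy=+15->C; (3,8):dx=-4,dy=+5->D
  (3,9):dx=-5,dy=+13->D; (4,5):dx=+4,dy=+6->C; (4,6):dx=+6,dy=-1->D; (4,7):dx=+7,dy=+12->C
  (4,8):dx=-2,dy=+2->D; (4,9):dx=-3,dy=+10->D; (5,6):dx=+2,dy=-7->D; (5,7):dx=+3,dy=+6->C
  (5,8):dx=-6,dy=-4->C; (5,9):dx=-7,dy=+4->D; (6,7):dx=+1,dy=+13->C; (6,8):dx=-8,dy=+3->D
  (6,9):dx=-9,dy=+11->D; (7,8):dx=-9,dy=-10->C; (7,9):dx=-10,dy=-2->C; (8,9):dx=-1,dy=+8->D
Step 2: C = 17, D = 19, total pairs = 36.
Step 3: tau = (C - D)/(n(n-1)/2) = (17 - 19)/36 = -0.055556.
Step 4: Exact two-sided p-value (enumerate n! = 362880 permutations of y under H0): p = 0.919455.
Step 5: alpha = 0.05. fail to reject H0.

tau_b = -0.0556 (C=17, D=19), p = 0.919455, fail to reject H0.


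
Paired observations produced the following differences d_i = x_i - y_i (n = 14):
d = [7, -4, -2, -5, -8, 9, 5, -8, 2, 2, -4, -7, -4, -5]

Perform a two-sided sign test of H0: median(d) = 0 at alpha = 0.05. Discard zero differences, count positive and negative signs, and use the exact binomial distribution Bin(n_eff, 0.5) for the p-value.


Step 1: Discard zero differences. Original n = 14; n_eff = number of nonzero differences = 14.
Nonzero differences (with sign): +7, -4, -2, -5, -8, +9, +5, -8, +2, +2, -4, -7, -4, -5
Step 2: Count signs: positive = 5, negative = 9.
Step 3: Under H0: P(positive) = 0.5, so the number of positives S ~ Bin(14, 0.5).
Step 4: Two-sided exact p-value = sum of Bin(14,0.5) probabilities at or below the observed probability = 0.423950.
Step 5: alpha = 0.05. fail to reject H0.

n_eff = 14, pos = 5, neg = 9, p = 0.423950, fail to reject H0.


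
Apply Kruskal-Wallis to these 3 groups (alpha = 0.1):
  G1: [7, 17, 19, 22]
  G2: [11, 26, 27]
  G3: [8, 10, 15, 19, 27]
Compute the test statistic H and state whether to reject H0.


Step 1: Combine all N = 12 observations and assign midranks.
sorted (value, group, rank): (7,G1,1), (8,G3,2), (10,G3,3), (11,G2,4), (15,G3,5), (17,G1,6), (19,G1,7.5), (19,G3,7.5), (22,G1,9), (26,G2,10), (27,G2,11.5), (27,G3,11.5)
Step 2: Sum ranks within each group.
R_1 = 23.5 (n_1 = 4)
R_2 = 25.5 (n_2 = 3)
R_3 = 29 (n_3 = 5)
Step 3: H = 12/(N(N+1)) * sum(R_i^2/n_i) - 3(N+1)
     = 12/(12*13) * (23.5^2/4 + 25.5^2/3 + 29^2/5) - 3*13
     = 0.076923 * 523.013 - 39
     = 1.231731.
Step 4: Ties present; correction factor C = 1 - 12/(12^3 - 12) = 0.993007. Corrected H = 1.231731 / 0.993007 = 1.240405.
Step 5: Under H0, H ~ chi^2(2); p-value = 0.537836.
Step 6: alpha = 0.1. fail to reject H0.

H = 1.2404, df = 2, p = 0.537836, fail to reject H0.


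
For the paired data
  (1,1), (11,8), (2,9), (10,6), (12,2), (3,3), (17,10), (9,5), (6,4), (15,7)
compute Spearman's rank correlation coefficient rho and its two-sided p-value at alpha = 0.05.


Step 1: Rank x and y separately (midranks; no ties here).
rank(x): 1->1, 11->7, 2->2, 10->6, 12->8, 3->3, 17->10, 9->5, 6->4, 15->9
rank(y): 1->1, 8->8, 9->9, 6->6, 2->2, 3->3, 10->10, 5->5, 4->4, 7->7
Step 2: d_i = R_x(i) - R_y(i); compute d_i^2.
  (1-1)^2=0, (7-8)^2=1, (2-9)^2=49, (6-6)^2=0, (8-2)^2=36, (3-3)^2=0, (10-10)^2=0, (5-5)^2=0, (4-4)^2=0, (9-7)^2=4
sum(d^2) = 90.
Step 3: rho = 1 - 6*90 / (10*(10^2 - 1)) = 1 - 540/990 = 0.454545.
Step 4: Under H0, t = rho * sqrt((n-2)/(1-rho^2)) = 1.4434 ~ t(8).
Step 5: Two-sided p-value from the t-distribution with 8 df = 0.186905.
Step 6: alpha = 0.05. fail to reject H0.

rho = 0.4545, p = 0.186905, fail to reject H0 at alpha = 0.05.


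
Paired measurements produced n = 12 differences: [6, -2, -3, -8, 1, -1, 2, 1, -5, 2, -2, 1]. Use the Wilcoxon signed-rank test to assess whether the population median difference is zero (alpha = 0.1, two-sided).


Step 1: Drop any zero differences (none here) and take |d_i|.
|d| = [6, 2, 3, 8, 1, 1, 2, 1, 5, 2, 2, 1]
Step 2: Midrank |d_i| (ties get averaged ranks).
ranks: |6|->11, |2|->6.5, |3|->9, |8|->12, |1|->2.5, |1|->2.5, |2|->6.5, |1|->2.5, |5|->10, |2|->6.5, |2|->6.5, |1|->2.5
Step 3: Attach original signs; sum ranks with positive sign and with negative sign.
W+ = 11 + 2.5 + 6.5 + 2.5 + 6.5 + 2.5 = 31.5
W- = 6.5 + 9 + 12 + 2.5 + 10 + 6.5 = 46.5
(Check: W+ + W- = 78 should equal n(n+1)/2 = 78.)
Step 4: Test statistic W = min(W+, W-) = 31.5.
Step 5: Ties in |d|, so use the tie-corrected normal approximation.
        E[W] = n(n+1)/4 = 12*13/4 = 39.
        Tie groups: |d|=1 (t=4), |d|=2 (t=4); sum(t^3 - t) = 120.
        Var[W] = n(n+1)(2n+1)/24 - sum(t^3-t)/48 = 3900/24 - 120/48 = 160.
        z = (W - E[W]) / sqrt(Var[W]) = (31.5 - 39) / 12.6491 = -0.5929.
        Two-sided p = 2*Phi(z) = 0.553230.
Step 6: alpha = 0.1. fail to reject H0.

W+ = 31.5, W- = 46.5, W = min = 31.5, p = 0.553230, fail to reject H0.


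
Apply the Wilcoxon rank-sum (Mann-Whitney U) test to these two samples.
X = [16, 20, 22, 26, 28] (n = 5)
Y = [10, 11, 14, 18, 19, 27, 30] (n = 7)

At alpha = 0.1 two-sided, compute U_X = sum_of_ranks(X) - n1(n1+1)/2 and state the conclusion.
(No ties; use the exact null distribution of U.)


Step 1: Combine and sort all 12 observations; assign midranks.
sorted (value, group): (10,Y), (11,Y), (14,Y), (16,X), (18,Y), (19,Y), (20,X), (22,X), (26,X), (27,Y), (28,X), (30,Y)
ranks: 10->1, 11->2, 14->3, 16->4, 18->5, 19->6, 20->7, 22->8, 26->9, 27->10, 28->11, 30->12
Step 2: Rank sum for X: R1 = 4 + 7 + 8 + 9 + 11 = 39.
Step 3: U_X = R1 - n1(n1+1)/2 = 39 - 5*6/2 = 39 - 15 = 24.
       U_Y = n1*n2 - U_X = 35 - 24 = 11.
Step 4: No ties, so the exact null distribution of U (based on enumerating the C(12,5) = 792 equally likely rank assignments) gives the two-sided p-value.
Step 5: p-value = 0.343434; compare to alpha = 0.1. fail to reject H0.

U_X = 24, p = 0.343434, fail to reject H0 at alpha = 0.1.


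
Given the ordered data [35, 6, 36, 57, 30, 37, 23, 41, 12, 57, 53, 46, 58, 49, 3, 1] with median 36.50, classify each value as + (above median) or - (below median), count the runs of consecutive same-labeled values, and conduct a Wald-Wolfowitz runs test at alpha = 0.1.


Step 1: Compute median = 36.50; label A = above, B = below.
Labels in order: BBBABABABAAAAABB  (n_A = 8, n_B = 8)
Step 2: Count runs R = 9.
Step 3: Under H0 (random ordering), E[R] = 2*n_A*n_B/(n_A+n_B) + 1 = 2*8*8/16 + 1 = 9.0000.
        Var[R] = 2*n_A*n_B*(2*n_A*n_B - n_A - n_B) / ((n_A+n_B)^2 * (n_A+n_B-1)) = 14336/3840 = 3.7333.
        SD[R] = 1.9322.
Step 4: R = E[R], so z = 0 with no continuity correction.
Step 5: Two-sided p-value via normal approximation = 2*(1 - Phi(|z|)) = 1.000000.
Step 6: alpha = 0.1. fail to reject H0.

R = 9, z = 0.0000, p = 1.000000, fail to reject H0.


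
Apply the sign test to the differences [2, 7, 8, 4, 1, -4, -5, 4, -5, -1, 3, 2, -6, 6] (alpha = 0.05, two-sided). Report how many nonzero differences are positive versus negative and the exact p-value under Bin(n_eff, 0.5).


Step 1: Discard zero differences. Original n = 14; n_eff = number of nonzero differences = 14.
Nonzero differences (with sign): +2, +7, +8, +4, +1, -4, -5, +4, -5, -1, +3, +2, -6, +6
Step 2: Count signs: positive = 9, negative = 5.
Step 3: Under H0: P(positive) = 0.5, so the number of positives S ~ Bin(14, 0.5).
Step 4: Two-sided exact p-value = sum of Bin(14,0.5) probabilities at or below the observed probability = 0.423950.
Step 5: alpha = 0.05. fail to reject H0.

n_eff = 14, pos = 9, neg = 5, p = 0.423950, fail to reject H0.


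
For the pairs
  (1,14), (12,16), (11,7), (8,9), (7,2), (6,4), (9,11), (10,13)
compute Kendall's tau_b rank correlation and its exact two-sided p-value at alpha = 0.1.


Step 1: Enumerate the 28 unordered pairs (i,j) with i<j and classify each by sign(x_j-x_i) * sign(y_j-y_i).
  (1,2):dx=+11,dy=+2->C; (1,3):dx=+10,dy=-7->D; (1,4):dx=+7,dy=-5->D; (1,5):dx=+6,dy=-12->D
  (1,6):dx=+5,dy=-10->D; (1,7):dx=+8,dy=-3->D; (1,8):dx=+9,dy=-1->D; (2,3):dx=-1,dy=-9->C
  (2,4):dx=-4,dy=-7->C; (2,5):dx=-5,dy=-14->C; (2,6):dx=-6,dy=-12->C; (2,7):dx=-3,dy=-5->C
  (2,8):dx=-2,dy=-3->C; (3,4):dx=-3,dy=+2->D; (3,5):dx=-4,dy=-5->C; (3,6):dx=-5,dy=-3->C
  (3,7):dx=-2,dy=+4->D; (3,8):dx=-1,dy=+6->D; (4,5):dx=-1,dy=-7->C; (4,6):dx=-2,dy=-5->C
  (4,7):dx=+1,dy=+2->C; (4,8):dx=+2,dy=+4->C; (5,6):dx=-1,dy=+2->D; (5,7):dx=+2,dy=+9->C
  (5,8):dx=+3,dy=+11->C; (6,7):dx=+3,dy=+7->C; (6,8):dx=+4,dy=+9->C; (7,8):dx=+1,dy=+2->C
Step 2: C = 18, D = 10, total pairs = 28.
Step 3: tau = (C - D)/(n(n-1)/2) = (18 - 10)/28 = 0.285714.
Step 4: Exact two-sided p-value (enumerate n! = 40320 permutations of y under H0): p = 0.398760.
Step 5: alpha = 0.1. fail to reject H0.

tau_b = 0.2857 (C=18, D=10), p = 0.398760, fail to reject H0.


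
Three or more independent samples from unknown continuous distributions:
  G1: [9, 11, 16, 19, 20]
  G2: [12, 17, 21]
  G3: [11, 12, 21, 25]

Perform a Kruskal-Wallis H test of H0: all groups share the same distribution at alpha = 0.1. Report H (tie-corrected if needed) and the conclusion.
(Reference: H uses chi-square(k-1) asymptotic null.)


Step 1: Combine all N = 12 observations and assign midranks.
sorted (value, group, rank): (9,G1,1), (11,G1,2.5), (11,G3,2.5), (12,G2,4.5), (12,G3,4.5), (16,G1,6), (17,G2,7), (19,G1,8), (20,G1,9), (21,G2,10.5), (21,G3,10.5), (25,G3,12)
Step 2: Sum ranks within each group.
R_1 = 26.5 (n_1 = 5)
R_2 = 22 (n_2 = 3)
R_3 = 29.5 (n_3 = 4)
Step 3: H = 12/(N(N+1)) * sum(R_i^2/n_i) - 3(N+1)
     = 12/(12*13) * (26.5^2/5 + 22^2/3 + 29.5^2/4) - 3*13
     = 0.076923 * 519.346 - 39
     = 0.949679.
Step 4: Ties present; correction factor C = 1 - 18/(12^3 - 12) = 0.989510. Corrected H = 0.949679 / 0.989510 = 0.959747.
Step 5: Under H0, H ~ chi^2(2); p-value = 0.618862.
Step 6: alpha = 0.1. fail to reject H0.

H = 0.9597, df = 2, p = 0.618862, fail to reject H0.


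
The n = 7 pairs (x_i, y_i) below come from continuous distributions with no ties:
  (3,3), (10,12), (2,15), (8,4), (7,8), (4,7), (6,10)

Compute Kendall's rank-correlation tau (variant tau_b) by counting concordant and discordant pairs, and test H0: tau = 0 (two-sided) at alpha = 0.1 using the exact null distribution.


Step 1: Enumerate the 21 unordered pairs (i,j) with i<j and classify each by sign(x_j-x_i) * sign(y_j-y_i).
  (1,2):dx=+7,dy=+9->C; (1,3):dx=-1,dy=+12->D; (1,4):dx=+5,dy=+1->C; (1,5):dx=+4,dy=+5->C
  (1,6):dx=+1,dy=+4->C; (1,7):dx=+3,dy=+7->C; (2,3):dx=-8,dy=+3->D; (2,4):dx=-2,dy=-8->C
  (2,5):dx=-3,dy=-4->C; (2,6):dx=-6,dy=-5->C; (2,7):dx=-4,dy=-2->C; (3,4):dx=+6,dy=-11->D
  (3,5):dx=+5,dy=-7->D; (3,6):dx=+2,dy=-8->D; (3,7):dx=+4,dy=-5->D; (4,5):dx=-1,dy=+4->D
  (4,6):dx=-4,dy=+3->D; (4,7):dx=-2,dy=+6->D; (5,6):dx=-3,dy=-1->C; (5,7):dx=-1,dy=+2->D
  (6,7):dx=+2,dy=+3->C
Step 2: C = 11, D = 10, total pairs = 21.
Step 3: tau = (C - D)/(n(n-1)/2) = (11 - 10)/21 = 0.047619.
Step 4: Exact two-sided p-value (enumerate n! = 5040 permutations of y under H0): p = 1.000000.
Step 5: alpha = 0.1. fail to reject H0.

tau_b = 0.0476 (C=11, D=10), p = 1.000000, fail to reject H0.


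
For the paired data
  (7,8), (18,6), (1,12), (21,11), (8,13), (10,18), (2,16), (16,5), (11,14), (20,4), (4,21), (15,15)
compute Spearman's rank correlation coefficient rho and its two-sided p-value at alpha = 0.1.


Step 1: Rank x and y separately (midranks; no ties here).
rank(x): 7->4, 18->10, 1->1, 21->12, 8->5, 10->6, 2->2, 16->9, 11->7, 20->11, 4->3, 15->8
rank(y): 8->4, 6->3, 12->6, 11->5, 13->7, 18->11, 16->10, 5->2, 14->8, 4->1, 21->12, 15->9
Step 2: d_i = R_x(i) - R_y(i); compute d_i^2.
  (4-4)^2=0, (10-3)^2=49, (1-6)^2=25, (12-5)^2=49, (5-7)^2=4, (6-11)^2=25, (2-10)^2=64, (9-2)^2=49, (7-8)^2=1, (11-1)^2=100, (3-12)^2=81, (8-9)^2=1
sum(d^2) = 448.
Step 3: rho = 1 - 6*448 / (12*(12^2 - 1)) = 1 - 2688/1716 = -0.566434.
Step 4: Under H0, t = rho * sqrt((n-2)/(1-rho^2)) = -2.1735 ~ t(10).
Step 5: Two-sided p-value from the t-distribution with 10 df = 0.054842.
Step 6: alpha = 0.1. reject H0.

rho = -0.5664, p = 0.054842, reject H0 at alpha = 0.1.


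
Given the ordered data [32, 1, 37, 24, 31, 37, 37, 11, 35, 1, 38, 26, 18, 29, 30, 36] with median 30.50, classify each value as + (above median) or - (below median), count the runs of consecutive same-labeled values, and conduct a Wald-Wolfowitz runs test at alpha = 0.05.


Step 1: Compute median = 30.50; label A = above, B = below.
Labels in order: ABABAAABABABBBBA  (n_A = 8, n_B = 8)
Step 2: Count runs R = 11.
Step 3: Under H0 (random ordering), E[R] = 2*n_A*n_B/(n_A+n_B) + 1 = 2*8*8/16 + 1 = 9.0000.
        Var[R] = 2*n_A*n_B*(2*n_A*n_B - n_A - n_B) / ((n_A+n_B)^2 * (n_A+n_B-1)) = 14336/3840 = 3.7333.
        SD[R] = 1.9322.
Step 4: Continuity-corrected z = (R - 0.5 - E[R]) / SD[R] = (11 - 0.5 - 9.0000) / 1.9322 = 0.7763.
Step 5: Two-sided p-value via normal approximation = 2*(1 - Phi(|z|)) = 0.437558.
Step 6: alpha = 0.05. fail to reject H0.

R = 11, z = 0.7763, p = 0.437558, fail to reject H0.


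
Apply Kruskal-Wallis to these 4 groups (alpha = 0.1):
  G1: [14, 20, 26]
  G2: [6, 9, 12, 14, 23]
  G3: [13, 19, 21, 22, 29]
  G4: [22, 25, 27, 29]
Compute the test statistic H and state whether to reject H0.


Step 1: Combine all N = 17 observations and assign midranks.
sorted (value, group, rank): (6,G2,1), (9,G2,2), (12,G2,3), (13,G3,4), (14,G1,5.5), (14,G2,5.5), (19,G3,7), (20,G1,8), (21,G3,9), (22,G3,10.5), (22,G4,10.5), (23,G2,12), (25,G4,13), (26,G1,14), (27,G4,15), (29,G3,16.5), (29,G4,16.5)
Step 2: Sum ranks within each group.
R_1 = 27.5 (n_1 = 3)
R_2 = 23.5 (n_2 = 5)
R_3 = 47 (n_3 = 5)
R_4 = 55 (n_4 = 4)
Step 3: H = 12/(N(N+1)) * sum(R_i^2/n_i) - 3(N+1)
     = 12/(17*18) * (27.5^2/3 + 23.5^2/5 + 47^2/5 + 55^2/4) - 3*18
     = 0.039216 * 1560.58 - 54
     = 7.199346.
Step 4: Ties present; correction factor C = 1 - 18/(17^3 - 17) = 0.996324. Corrected H = 7.199346 / 0.996324 = 7.225912.
Step 5: Under H0, H ~ chi^2(3); p-value = 0.065035.
Step 6: alpha = 0.1. reject H0.

H = 7.2259, df = 3, p = 0.065035, reject H0.


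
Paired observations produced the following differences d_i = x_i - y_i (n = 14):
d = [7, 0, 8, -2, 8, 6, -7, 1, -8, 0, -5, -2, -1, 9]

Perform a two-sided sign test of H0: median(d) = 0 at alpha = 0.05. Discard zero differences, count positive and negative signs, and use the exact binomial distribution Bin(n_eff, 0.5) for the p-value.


Step 1: Discard zero differences. Original n = 14; n_eff = number of nonzero differences = 12.
Nonzero differences (with sign): +7, +8, -2, +8, +6, -7, +1, -8, -5, -2, -1, +9
Step 2: Count signs: positive = 6, negative = 6.
Step 3: Under H0: P(positive) = 0.5, so the number of positives S ~ Bin(12, 0.5).
Step 4: Two-sided exact p-value = sum of Bin(12,0.5) probabilities at or below the observed probability = 1.000000.
Step 5: alpha = 0.05. fail to reject H0.

n_eff = 12, pos = 6, neg = 6, p = 1.000000, fail to reject H0.


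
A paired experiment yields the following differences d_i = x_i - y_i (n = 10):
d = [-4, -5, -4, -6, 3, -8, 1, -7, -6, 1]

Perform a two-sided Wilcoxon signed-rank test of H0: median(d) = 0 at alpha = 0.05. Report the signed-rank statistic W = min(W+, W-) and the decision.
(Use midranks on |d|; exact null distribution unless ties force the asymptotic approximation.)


Step 1: Drop any zero differences (none here) and take |d_i|.
|d| = [4, 5, 4, 6, 3, 8, 1, 7, 6, 1]
Step 2: Midrank |d_i| (ties get averaged ranks).
ranks: |4|->4.5, |5|->6, |4|->4.5, |6|->7.5, |3|->3, |8|->10, |1|->1.5, |7|->9, |6|->7.5, |1|->1.5
Step 3: Attach original signs; sum ranks with positive sign and with negative sign.
W+ = 3 + 1.5 + 1.5 = 6
W- = 4.5 + 6 + 4.5 + 7.5 + 10 + 9 + 7.5 = 49
(Check: W+ + W- = 55 should equal n(n+1)/2 = 55.)
Step 4: Test statistic W = min(W+, W-) = 6.
Step 5: Ties in |d|, so use the tie-corrected normal approximation.
        E[W] = n(n+1)/4 = 10*11/4 = 27.5.
        Tie groups: |d|=1 (t=2), |d|=4 (t=2), |d|=6 (t=2); sum(t^3 - t) = 18.
        Var[W] = n(n+1)(2n+1)/24 - sum(t^3-t)/48 = 2310/24 - 18/48 = 95.875.
        z = (W - E[W]) / sqrt(Var[W]) = (6 - 27.5) / 9.7916 = -2.1958.
        Two-sided p = 2*Phi(z) = 0.028109.
Step 6: alpha = 0.05. reject H0.

W+ = 6, W- = 49, W = min = 6, p = 0.028109, reject H0.


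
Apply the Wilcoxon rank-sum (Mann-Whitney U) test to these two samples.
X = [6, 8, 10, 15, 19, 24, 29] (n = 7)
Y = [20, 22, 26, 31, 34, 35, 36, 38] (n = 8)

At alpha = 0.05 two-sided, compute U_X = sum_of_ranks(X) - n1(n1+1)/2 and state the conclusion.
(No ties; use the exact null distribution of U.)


Step 1: Combine and sort all 15 observations; assign midranks.
sorted (value, group): (6,X), (8,X), (10,X), (15,X), (19,X), (20,Y), (22,Y), (24,X), (26,Y), (29,X), (31,Y), (34,Y), (35,Y), (36,Y), (38,Y)
ranks: 6->1, 8->2, 10->3, 15->4, 19->5, 20->6, 22->7, 24->8, 26->9, 29->10, 31->11, 34->12, 35->13, 36->14, 38->15
Step 2: Rank sum for X: R1 = 1 + 2 + 3 + 4 + 5 + 8 + 10 = 33.
Step 3: U_X = R1 - n1(n1+1)/2 = 33 - 7*8/2 = 33 - 28 = 5.
       U_Y = n1*n2 - U_X = 56 - 5 = 51.
Step 4: No ties, so the exact null distribution of U (based on enumerating the C(15,7) = 6435 equally likely rank assignments) gives the two-sided p-value.
Step 5: p-value = 0.005905; compare to alpha = 0.05. reject H0.

U_X = 5, p = 0.005905, reject H0 at alpha = 0.05.


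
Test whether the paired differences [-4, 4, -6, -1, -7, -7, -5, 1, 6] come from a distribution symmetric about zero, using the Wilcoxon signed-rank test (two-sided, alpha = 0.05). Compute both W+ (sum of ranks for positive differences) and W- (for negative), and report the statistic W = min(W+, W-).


Step 1: Drop any zero differences (none here) and take |d_i|.
|d| = [4, 4, 6, 1, 7, 7, 5, 1, 6]
Step 2: Midrank |d_i| (ties get averaged ranks).
ranks: |4|->3.5, |4|->3.5, |6|->6.5, |1|->1.5, |7|->8.5, |7|->8.5, |5|->5, |1|->1.5, |6|->6.5
Step 3: Attach original signs; sum ranks with positive sign and with negative sign.
W+ = 3.5 + 1.5 + 6.5 = 11.5
W- = 3.5 + 6.5 + 1.5 + 8.5 + 8.5 + 5 = 33.5
(Check: W+ + W- = 45 should equal n(n+1)/2 = 45.)
Step 4: Test statistic W = min(W+, W-) = 11.5.
Step 5: Ties in |d|, so use the tie-corrected normal approximation.
        E[W] = n(n+1)/4 = 9*10/4 = 22.5.
        Tie groups: |d|=1 (t=2), |d|=4 (t=2), |d|=6 (t=2), |d|=7 (t=2); sum(t^3 - t) = 24.
        Var[W] = n(n+1)(2n+1)/24 - sum(t^3-t)/48 = 1710/24 - 24/48 = 70.75.
        z = (W - E[W]) / sqrt(Var[W]) = (11.5 - 22.5) / 8.4113 = -1.3078.
        Two-sided p = 2*Phi(z) = 0.190953.
Step 6: alpha = 0.05. fail to reject H0.

W+ = 11.5, W- = 33.5, W = min = 11.5, p = 0.190953, fail to reject H0.


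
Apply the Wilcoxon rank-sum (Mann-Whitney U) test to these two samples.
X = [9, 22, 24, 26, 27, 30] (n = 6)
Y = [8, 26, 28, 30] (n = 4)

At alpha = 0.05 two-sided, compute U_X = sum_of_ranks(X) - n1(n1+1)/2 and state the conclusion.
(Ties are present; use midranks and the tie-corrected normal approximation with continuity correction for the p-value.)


Step 1: Combine and sort all 10 observations; assign midranks.
sorted (value, group): (8,Y), (9,X), (22,X), (24,X), (26,X), (26,Y), (27,X), (28,Y), (30,X), (30,Y)
ranks: 8->1, 9->2, 22->3, 24->4, 26->5.5, 26->5.5, 27->7, 28->8, 30->9.5, 30->9.5
Step 2: Rank sum for X: R1 = 2 + 3 + 4 + 5.5 + 7 + 9.5 = 31.
Step 3: U_X = R1 - n1(n1+1)/2 = 31 - 6*7/2 = 31 - 21 = 10.
       U_Y = n1*n2 - U_X = 24 - 10 = 14.
Step 4: Ties are present, so use the tie-corrected normal approximation (with continuity correction) for the p-value.
Step 5: p-value = 0.747637; compare to alpha = 0.05. fail to reject H0.

U_X = 10, p = 0.747637, fail to reject H0 at alpha = 0.05.


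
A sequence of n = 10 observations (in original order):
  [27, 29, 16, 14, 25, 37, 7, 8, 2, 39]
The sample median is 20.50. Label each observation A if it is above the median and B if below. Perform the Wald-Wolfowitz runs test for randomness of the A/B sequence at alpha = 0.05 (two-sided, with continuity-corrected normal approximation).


Step 1: Compute median = 20.50; label A = above, B = below.
Labels in order: AABBAABBBA  (n_A = 5, n_B = 5)
Step 2: Count runs R = 5.
Step 3: Under H0 (random ordering), E[R] = 2*n_A*n_B/(n_A+n_B) + 1 = 2*5*5/10 + 1 = 6.0000.
        Var[R] = 2*n_A*n_B*(2*n_A*n_B - n_A - n_B) / ((n_A+n_B)^2 * (n_A+n_B-1)) = 2000/900 = 2.2222.
        SD[R] = 1.4907.
Step 4: Continuity-corrected z = (R + 0.5 - E[R]) / SD[R] = (5 + 0.5 - 6.0000) / 1.4907 = -0.3354.
Step 5: Two-sided p-value via normal approximation = 2*(1 - Phi(|z|)) = 0.737316.
Step 6: alpha = 0.05. fail to reject H0.

R = 5, z = -0.3354, p = 0.737316, fail to reject H0.


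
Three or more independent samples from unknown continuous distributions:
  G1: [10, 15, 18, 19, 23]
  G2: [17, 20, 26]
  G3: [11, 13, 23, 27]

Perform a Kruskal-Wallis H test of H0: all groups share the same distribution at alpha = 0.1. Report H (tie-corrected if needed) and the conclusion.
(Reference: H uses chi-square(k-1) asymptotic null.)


Step 1: Combine all N = 12 observations and assign midranks.
sorted (value, group, rank): (10,G1,1), (11,G3,2), (13,G3,3), (15,G1,4), (17,G2,5), (18,G1,6), (19,G1,7), (20,G2,8), (23,G1,9.5), (23,G3,9.5), (26,G2,11), (27,G3,12)
Step 2: Sum ranks within each group.
R_1 = 27.5 (n_1 = 5)
R_2 = 24 (n_2 = 3)
R_3 = 26.5 (n_3 = 4)
Step 3: H = 12/(N(N+1)) * sum(R_i^2/n_i) - 3(N+1)
     = 12/(12*13) * (27.5^2/5 + 24^2/3 + 26.5^2/4) - 3*13
     = 0.076923 * 518.812 - 39
     = 0.908654.
Step 4: Ties present; correction factor C = 1 - 6/(12^3 - 12) = 0.996503. Corrected H = 0.908654 / 0.996503 = 0.911842.
Step 5: Under H0, H ~ chi^2(2); p-value = 0.633864.
Step 6: alpha = 0.1. fail to reject H0.

H = 0.9118, df = 2, p = 0.633864, fail to reject H0.


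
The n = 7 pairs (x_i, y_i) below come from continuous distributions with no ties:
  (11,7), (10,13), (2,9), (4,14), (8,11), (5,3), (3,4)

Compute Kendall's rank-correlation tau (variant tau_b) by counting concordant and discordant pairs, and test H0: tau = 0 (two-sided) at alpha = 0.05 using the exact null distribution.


Step 1: Enumerate the 21 unordered pairs (i,j) with i<j and classify each by sign(x_j-x_i) * sign(y_j-y_i).
  (1,2):dx=-1,dy=+6->D; (1,3):dx=-9,dy=+2->D; (1,4):dx=-7,dy=+7->D; (1,5):dx=-3,dy=+4->D
  (1,6):dx=-6,dy=-4->C; (1,7):dx=-8,dy=-3->C; (2,3):dx=-8,dy=-4->C; (2,4):dx=-6,dy=+1->D
  (2,5):dx=-2,dy=-2->C; (2,6):dx=-5,dy=-10->C; (2,7):dx=-7,dy=-9->C; (3,4):dx=+2,dy=+5->C
  (3,5):dx=+6,dy=+2->C; (3,6):dx=+3,dy=-6->D; (3,7):dx=+1,dy=-5->D; (4,5):dx=+4,dy=-3->D
  (4,6):dx=+1,dy=-11->D; (4,7):dx=-1,dy=-10->C; (5,6):dx=-3,dy=-8->C; (5,7):dx=-5,dy=-7->C
  (6,7):dx=-2,dy=+1->D
Step 2: C = 11, D = 10, total pairs = 21.
Step 3: tau = (C - D)/(n(n-1)/2) = (11 - 10)/21 = 0.047619.
Step 4: Exact two-sided p-value (enumerate n! = 5040 permutations of y under H0): p = 1.000000.
Step 5: alpha = 0.05. fail to reject H0.

tau_b = 0.0476 (C=11, D=10), p = 1.000000, fail to reject H0.


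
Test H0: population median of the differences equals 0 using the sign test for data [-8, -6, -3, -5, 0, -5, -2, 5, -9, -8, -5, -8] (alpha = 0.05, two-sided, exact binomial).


Step 1: Discard zero differences. Original n = 12; n_eff = number of nonzero differences = 11.
Nonzero differences (with sign): -8, -6, -3, -5, -5, -2, +5, -9, -8, -5, -8
Step 2: Count signs: positive = 1, negative = 10.
Step 3: Under H0: P(positive) = 0.5, so the number of positives S ~ Bin(11, 0.5).
Step 4: Two-sided exact p-value = sum of Bin(11,0.5) probabilities at or below the observed probability = 0.011719.
Step 5: alpha = 0.05. reject H0.

n_eff = 11, pos = 1, neg = 10, p = 0.011719, reject H0.


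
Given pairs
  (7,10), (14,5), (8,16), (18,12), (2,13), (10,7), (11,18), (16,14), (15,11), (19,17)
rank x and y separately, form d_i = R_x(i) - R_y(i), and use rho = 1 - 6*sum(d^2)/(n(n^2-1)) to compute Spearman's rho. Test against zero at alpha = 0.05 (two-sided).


Step 1: Rank x and y separately (midranks; no ties here).
rank(x): 7->2, 14->6, 8->3, 18->9, 2->1, 10->4, 11->5, 16->8, 15->7, 19->10
rank(y): 10->3, 5->1, 16->8, 12->5, 13->6, 7->2, 18->10, 14->7, 11->4, 17->9
Step 2: d_i = R_x(i) - R_y(i); compute d_i^2.
  (2-3)^2=1, (6-1)^2=25, (3-8)^2=25, (9-5)^2=16, (1-6)^2=25, (4-2)^2=4, (5-10)^2=25, (8-7)^2=1, (7-4)^2=9, (10-9)^2=1
sum(d^2) = 132.
Step 3: rho = 1 - 6*132 / (10*(10^2 - 1)) = 1 - 792/990 = 0.200000.
Step 4: Under H0, t = rho * sqrt((n-2)/(1-rho^2)) = 0.5774 ~ t(8).
Step 5: Two-sided p-value from the t-distribution with 8 df = 0.579584.
Step 6: alpha = 0.05. fail to reject H0.

rho = 0.2000, p = 0.579584, fail to reject H0 at alpha = 0.05.


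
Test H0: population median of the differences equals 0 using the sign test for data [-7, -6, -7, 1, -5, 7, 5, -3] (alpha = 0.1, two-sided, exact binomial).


Step 1: Discard zero differences. Original n = 8; n_eff = number of nonzero differences = 8.
Nonzero differences (with sign): -7, -6, -7, +1, -5, +7, +5, -3
Step 2: Count signs: positive = 3, negative = 5.
Step 3: Under H0: P(positive) = 0.5, so the number of positives S ~ Bin(8, 0.5).
Step 4: Two-sided exact p-value = sum of Bin(8,0.5) probabilities at or below the observed probability = 0.726562.
Step 5: alpha = 0.1. fail to reject H0.

n_eff = 8, pos = 3, neg = 5, p = 0.726562, fail to reject H0.


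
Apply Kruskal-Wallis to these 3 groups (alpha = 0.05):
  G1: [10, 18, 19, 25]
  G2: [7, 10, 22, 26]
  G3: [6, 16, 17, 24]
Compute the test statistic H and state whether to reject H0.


Step 1: Combine all N = 12 observations and assign midranks.
sorted (value, group, rank): (6,G3,1), (7,G2,2), (10,G1,3.5), (10,G2,3.5), (16,G3,5), (17,G3,6), (18,G1,7), (19,G1,8), (22,G2,9), (24,G3,10), (25,G1,11), (26,G2,12)
Step 2: Sum ranks within each group.
R_1 = 29.5 (n_1 = 4)
R_2 = 26.5 (n_2 = 4)
R_3 = 22 (n_3 = 4)
Step 3: H = 12/(N(N+1)) * sum(R_i^2/n_i) - 3(N+1)
     = 12/(12*13) * (29.5^2/4 + 26.5^2/4 + 22^2/4) - 3*13
     = 0.076923 * 514.125 - 39
     = 0.548077.
Step 4: Ties present; correction factor C = 1 - 6/(12^3 - 12) = 0.996503. Corrected H = 0.548077 / 0.996503 = 0.550000.
Step 5: Under H0, H ~ chi^2(2); p-value = 0.759572.
Step 6: alpha = 0.05. fail to reject H0.

H = 0.5500, df = 2, p = 0.759572, fail to reject H0.


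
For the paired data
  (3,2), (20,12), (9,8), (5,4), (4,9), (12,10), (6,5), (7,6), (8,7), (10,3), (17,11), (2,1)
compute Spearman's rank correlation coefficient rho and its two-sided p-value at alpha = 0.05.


Step 1: Rank x and y separately (midranks; no ties here).
rank(x): 3->2, 20->12, 9->8, 5->4, 4->3, 12->10, 6->5, 7->6, 8->7, 10->9, 17->11, 2->1
rank(y): 2->2, 12->12, 8->8, 4->4, 9->9, 10->10, 5->5, 6->6, 7->7, 3->3, 11->11, 1->1
Step 2: d_i = R_x(i) - R_y(i); compute d_i^2.
  (2-2)^2=0, (12-12)^2=0, (8-8)^2=0, (4-4)^2=0, (3-9)^2=36, (10-10)^2=0, (5-5)^2=0, (6-6)^2=0, (7-7)^2=0, (9-3)^2=36, (11-11)^2=0, (1-1)^2=0
sum(d^2) = 72.
Step 3: rho = 1 - 6*72 / (12*(12^2 - 1)) = 1 - 432/1716 = 0.748252.
Step 4: Under H0, t = rho * sqrt((n-2)/(1-rho^2)) = 3.5667 ~ t(10).
Step 5: Two-sided p-value from the t-distribution with 10 df = 0.005124.
Step 6: alpha = 0.05. reject H0.

rho = 0.7483, p = 0.005124, reject H0 at alpha = 0.05.


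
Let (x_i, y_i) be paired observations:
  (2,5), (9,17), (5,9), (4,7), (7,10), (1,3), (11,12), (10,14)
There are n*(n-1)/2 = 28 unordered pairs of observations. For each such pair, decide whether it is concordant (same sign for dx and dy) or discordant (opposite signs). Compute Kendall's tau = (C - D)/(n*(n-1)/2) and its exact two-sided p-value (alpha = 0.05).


Step 1: Enumerate the 28 unordered pairs (i,j) with i<j and classify each by sign(x_j-x_i) * sign(y_j-y_i).
  (1,2):dx=+7,dy=+12->C; (1,3):dx=+3,dy=+4->C; (1,4):dx=+2,dy=+2->C; (1,5):dx=+5,dy=+5->C
  (1,6):dx=-1,dy=-2->C; (1,7):dx=+9,dy=+7->C; (1,8):dx=+8,dy=+9->C; (2,3):dx=-4,dy=-8->C
  (2,4):dx=-5,dy=-10->C; (2,5):dx=-2,dy=-7->C; (2,6):dx=-8,dy=-14->C; (2,7):dx=+2,dy=-5->D
  (2,8):dx=+1,dy=-3->D; (3,4):dx=-1,dy=-2->C; (3,5):dx=+2,dy=+1->C; (3,6):dx=-4,dy=-6->C
  (3,7):dx=+6,dy=+3->C; (3,8):dx=+5,dy=+5->C; (4,5):dx=+3,dy=+3->C; (4,6):dx=-3,dy=-4->C
  (4,7):dx=+7,dy=+5->C; (4,8):dx=+6,dy=+7->C; (5,6):dx=-6,dy=-7->C; (5,7):dx=+4,dy=+2->C
  (5,8):dx=+3,dy=+4->C; (6,7):dx=+10,dy=+9->C; (6,8):dx=+9,dy=+11->C; (7,8):dx=-1,dy=+2->D
Step 2: C = 25, D = 3, total pairs = 28.
Step 3: tau = (C - D)/(n(n-1)/2) = (25 - 3)/28 = 0.785714.
Step 4: Exact two-sided p-value (enumerate n! = 40320 permutations of y under H0): p = 0.005506.
Step 5: alpha = 0.05. reject H0.

tau_b = 0.7857 (C=25, D=3), p = 0.005506, reject H0.


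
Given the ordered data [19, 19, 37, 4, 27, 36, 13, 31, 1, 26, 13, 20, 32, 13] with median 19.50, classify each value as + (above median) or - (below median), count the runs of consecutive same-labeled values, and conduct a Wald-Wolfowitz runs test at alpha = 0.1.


Step 1: Compute median = 19.50; label A = above, B = below.
Labels in order: BBABAABABABAAB  (n_A = 7, n_B = 7)
Step 2: Count runs R = 11.
Step 3: Under H0 (random ordering), E[R] = 2*n_A*n_B/(n_A+n_B) + 1 = 2*7*7/14 + 1 = 8.0000.
        Var[R] = 2*n_A*n_B*(2*n_A*n_B - n_A - n_B) / ((n_A+n_B)^2 * (n_A+n_B-1)) = 8232/2548 = 3.2308.
        SD[R] = 1.7974.
Step 4: Continuity-corrected z = (R - 0.5 - E[R]) / SD[R] = (11 - 0.5 - 8.0000) / 1.7974 = 1.3909.
Step 5: Two-sided p-value via normal approximation = 2*(1 - Phi(|z|)) = 0.164264.
Step 6: alpha = 0.1. fail to reject H0.

R = 11, z = 1.3909, p = 0.164264, fail to reject H0.


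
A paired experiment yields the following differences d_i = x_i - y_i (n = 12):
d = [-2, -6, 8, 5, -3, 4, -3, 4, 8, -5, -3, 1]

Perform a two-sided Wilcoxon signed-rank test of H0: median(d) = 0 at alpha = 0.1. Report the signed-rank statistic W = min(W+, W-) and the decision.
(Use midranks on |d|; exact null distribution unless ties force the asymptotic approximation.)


Step 1: Drop any zero differences (none here) and take |d_i|.
|d| = [2, 6, 8, 5, 3, 4, 3, 4, 8, 5, 3, 1]
Step 2: Midrank |d_i| (ties get averaged ranks).
ranks: |2|->2, |6|->10, |8|->11.5, |5|->8.5, |3|->4, |4|->6.5, |3|->4, |4|->6.5, |8|->11.5, |5|->8.5, |3|->4, |1|->1
Step 3: Attach original signs; sum ranks with positive sign and with negative sign.
W+ = 11.5 + 8.5 + 6.5 + 6.5 + 11.5 + 1 = 45.5
W- = 2 + 10 + 4 + 4 + 8.5 + 4 = 32.5
(Check: W+ + W- = 78 should equal n(n+1)/2 = 78.)
Step 4: Test statistic W = min(W+, W-) = 32.5.
Step 5: Ties in |d|, so use the tie-corrected normal approximation.
        E[W] = n(n+1)/4 = 12*13/4 = 39.
        Tie groups: |d|=3 (t=3), |d|=4 (t=2), |d|=5 (t=2), |d|=8 (t=2); sum(t^3 - t) = 42.
        Var[W] = n(n+1)(2n+1)/24 - sum(t^3-t)/48 = 3900/24 - 42/48 = 161.625.
        z = (W - E[W]) / sqrt(Var[W]) = (32.5 - 39) / 12.7132 = -0.5113.
        Two-sided p = 2*Phi(z) = 0.609155.
Step 6: alpha = 0.1. fail to reject H0.

W+ = 45.5, W- = 32.5, W = min = 32.5, p = 0.609155, fail to reject H0.
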